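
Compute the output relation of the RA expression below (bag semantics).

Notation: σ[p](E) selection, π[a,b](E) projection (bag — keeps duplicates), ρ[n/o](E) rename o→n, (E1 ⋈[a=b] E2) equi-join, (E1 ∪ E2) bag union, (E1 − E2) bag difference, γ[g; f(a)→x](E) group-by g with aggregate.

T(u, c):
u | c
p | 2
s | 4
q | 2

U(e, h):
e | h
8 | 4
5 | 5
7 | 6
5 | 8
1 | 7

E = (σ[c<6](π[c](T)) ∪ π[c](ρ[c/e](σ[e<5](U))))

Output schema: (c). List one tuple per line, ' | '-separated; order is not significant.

Row counts bottom-up:
  T → 3
  π[c](T) → 3
  σ[c<6](π[c](T)) → 3
  U → 5
  σ[e<5](U) → 1
  ρ[c/e](σ[e<5](U)) → 1
  π[c](ρ[c/e](σ[e<5](U))) → 1
  (σ[c<6](π[c](T)) ∪ π[c](ρ[c/e](σ[e<5](U)))) → 4

== RESULT ==
c
1
2
2
4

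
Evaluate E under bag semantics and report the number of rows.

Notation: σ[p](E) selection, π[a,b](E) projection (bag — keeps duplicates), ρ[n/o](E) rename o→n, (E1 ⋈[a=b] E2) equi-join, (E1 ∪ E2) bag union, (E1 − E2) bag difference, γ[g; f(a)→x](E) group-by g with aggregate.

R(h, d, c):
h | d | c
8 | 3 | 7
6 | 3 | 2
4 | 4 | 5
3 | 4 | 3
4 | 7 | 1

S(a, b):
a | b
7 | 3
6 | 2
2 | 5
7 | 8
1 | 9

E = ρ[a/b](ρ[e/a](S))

Row counts bottom-up:
  S → 5
  ρ[e/a](S) → 5
  ρ[a/b](ρ[e/a](S)) → 5

|E| = 5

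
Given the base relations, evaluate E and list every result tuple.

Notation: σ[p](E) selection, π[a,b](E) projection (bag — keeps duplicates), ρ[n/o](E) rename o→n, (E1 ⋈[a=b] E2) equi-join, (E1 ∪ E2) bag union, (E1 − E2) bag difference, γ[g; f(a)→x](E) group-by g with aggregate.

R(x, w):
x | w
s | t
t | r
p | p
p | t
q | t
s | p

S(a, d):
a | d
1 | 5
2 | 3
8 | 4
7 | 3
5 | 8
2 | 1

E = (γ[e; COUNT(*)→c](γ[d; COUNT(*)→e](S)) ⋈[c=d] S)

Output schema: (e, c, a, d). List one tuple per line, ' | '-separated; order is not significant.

Stepwise |·|:
  S → 6
  γ[d; COUNT(*)→e](S) → 5
  γ[e; COUNT(*)→c](γ[d; COUNT(*)→e](S)) → 2
  S → 6
  (γ[e; COUNT(*)→c](γ[d; COUNT(*)→e](S)) ⋈[c=d] S) → 2

== RESULT ==
e | c | a | d
1 | 4 | 8 | 4
2 | 1 | 2 | 1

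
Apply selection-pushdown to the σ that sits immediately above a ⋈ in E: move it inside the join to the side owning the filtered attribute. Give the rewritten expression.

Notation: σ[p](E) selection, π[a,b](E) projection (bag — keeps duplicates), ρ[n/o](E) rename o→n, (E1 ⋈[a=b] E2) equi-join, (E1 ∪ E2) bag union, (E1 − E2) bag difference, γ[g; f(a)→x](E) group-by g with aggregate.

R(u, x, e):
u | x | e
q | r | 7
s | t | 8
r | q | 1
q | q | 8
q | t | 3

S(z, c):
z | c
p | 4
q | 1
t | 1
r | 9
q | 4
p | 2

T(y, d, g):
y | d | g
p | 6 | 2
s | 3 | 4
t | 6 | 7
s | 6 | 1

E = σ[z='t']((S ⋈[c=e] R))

σ filters on z, owned by the left side.
E' = (σ[z='t'](S) ⋈[c=e] R)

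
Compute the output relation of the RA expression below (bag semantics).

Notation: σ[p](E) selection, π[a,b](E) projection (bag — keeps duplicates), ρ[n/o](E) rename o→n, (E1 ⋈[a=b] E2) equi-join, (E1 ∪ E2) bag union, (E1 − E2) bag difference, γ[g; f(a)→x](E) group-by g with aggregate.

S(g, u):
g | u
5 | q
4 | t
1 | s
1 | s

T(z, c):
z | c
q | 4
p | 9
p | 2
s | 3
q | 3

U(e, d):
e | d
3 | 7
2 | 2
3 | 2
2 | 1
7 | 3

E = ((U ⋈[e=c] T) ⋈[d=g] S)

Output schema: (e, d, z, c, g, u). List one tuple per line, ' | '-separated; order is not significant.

Stepwise |·|:
  U → 5
  T → 5
  (U ⋈[e=c] T) → 6
  S → 4
  ((U ⋈[e=c] T) ⋈[d=g] S) → 2

== RESULT ==
e | d | z | c | g | u
2 | 1 | p | 2 | 1 | s
2 | 1 | p | 2 | 1 | s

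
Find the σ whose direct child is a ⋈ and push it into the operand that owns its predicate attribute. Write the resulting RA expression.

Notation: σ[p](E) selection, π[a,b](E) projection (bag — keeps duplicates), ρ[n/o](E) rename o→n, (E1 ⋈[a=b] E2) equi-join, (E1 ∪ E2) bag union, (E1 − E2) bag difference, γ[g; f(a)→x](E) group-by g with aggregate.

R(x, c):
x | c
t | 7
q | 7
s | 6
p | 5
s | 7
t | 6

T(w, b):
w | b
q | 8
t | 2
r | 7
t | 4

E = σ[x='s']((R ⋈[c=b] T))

σ filters on x, owned by the left side.
E' = (σ[x='s'](R) ⋈[c=b] T)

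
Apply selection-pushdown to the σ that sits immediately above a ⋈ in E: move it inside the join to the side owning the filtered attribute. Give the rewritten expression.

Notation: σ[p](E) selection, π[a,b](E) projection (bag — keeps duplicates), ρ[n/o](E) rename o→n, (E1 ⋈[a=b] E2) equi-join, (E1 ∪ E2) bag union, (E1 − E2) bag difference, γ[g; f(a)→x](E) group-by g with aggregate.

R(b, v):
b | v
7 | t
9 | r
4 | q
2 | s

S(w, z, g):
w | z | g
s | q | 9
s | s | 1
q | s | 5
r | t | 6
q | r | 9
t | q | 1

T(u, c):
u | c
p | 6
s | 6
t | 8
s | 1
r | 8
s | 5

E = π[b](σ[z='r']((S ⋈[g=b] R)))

σ filters on z, owned by the left side.
E' = π[b]((σ[z='r'](S) ⋈[g=b] R))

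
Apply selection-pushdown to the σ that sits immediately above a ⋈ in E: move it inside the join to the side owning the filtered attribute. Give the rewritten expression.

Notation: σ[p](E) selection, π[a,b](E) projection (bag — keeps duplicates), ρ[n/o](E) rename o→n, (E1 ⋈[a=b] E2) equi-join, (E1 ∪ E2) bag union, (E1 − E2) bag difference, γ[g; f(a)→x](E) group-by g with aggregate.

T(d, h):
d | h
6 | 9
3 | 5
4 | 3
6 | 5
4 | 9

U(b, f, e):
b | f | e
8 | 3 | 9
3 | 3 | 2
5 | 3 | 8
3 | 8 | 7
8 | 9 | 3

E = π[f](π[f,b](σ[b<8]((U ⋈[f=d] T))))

σ filters on b, owned by the left side.
E' = π[f](π[f,b]((σ[b<8](U) ⋈[f=d] T)))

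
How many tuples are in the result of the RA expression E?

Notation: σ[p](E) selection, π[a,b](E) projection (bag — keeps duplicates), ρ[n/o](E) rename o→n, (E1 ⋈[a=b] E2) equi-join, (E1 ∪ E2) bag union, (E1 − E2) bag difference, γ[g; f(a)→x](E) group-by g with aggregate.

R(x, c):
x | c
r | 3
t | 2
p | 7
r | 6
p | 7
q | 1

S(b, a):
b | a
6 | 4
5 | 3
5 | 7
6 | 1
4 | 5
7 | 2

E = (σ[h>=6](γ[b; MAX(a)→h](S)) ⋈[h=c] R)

Subexpression sizes:
  S → 6
  γ[b; MAX(a)→h](S) → 4
  σ[h>=6](γ[b; MAX(a)→h](S)) → 1
  R → 6
  (σ[h>=6](γ[b; MAX(a)→h](S)) ⋈[h=c] R) → 2

|E| = 2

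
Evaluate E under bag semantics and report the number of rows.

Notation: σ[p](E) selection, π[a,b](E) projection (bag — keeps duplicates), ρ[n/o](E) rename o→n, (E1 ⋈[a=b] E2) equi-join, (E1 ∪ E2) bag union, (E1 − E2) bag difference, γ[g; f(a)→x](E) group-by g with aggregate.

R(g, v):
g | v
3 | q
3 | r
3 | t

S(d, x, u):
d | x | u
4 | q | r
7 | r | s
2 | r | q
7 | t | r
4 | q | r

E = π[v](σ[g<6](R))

Per-node cardinality:
  R → 3
  σ[g<6](R) → 3
  π[v](σ[g<6](R)) → 3

|E| = 3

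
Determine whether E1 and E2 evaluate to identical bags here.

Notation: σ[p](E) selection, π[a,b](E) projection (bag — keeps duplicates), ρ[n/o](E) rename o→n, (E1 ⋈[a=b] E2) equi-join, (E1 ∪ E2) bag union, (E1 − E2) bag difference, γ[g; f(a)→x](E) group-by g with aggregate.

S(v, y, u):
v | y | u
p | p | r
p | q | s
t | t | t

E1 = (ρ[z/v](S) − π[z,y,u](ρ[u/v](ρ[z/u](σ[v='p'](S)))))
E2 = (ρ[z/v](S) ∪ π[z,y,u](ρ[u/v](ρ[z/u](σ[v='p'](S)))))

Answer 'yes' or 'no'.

E1 stepwise |·|:
  S → 3
  ρ[z/v](S) → 3
  S → 3
  σ[v='p'](S) → 2
  ρ[z/u](σ[v='p'](S)) → 2
  ρ[u/v](ρ[z/u](σ[v='p'](S))) → 2
  π[z,y,u](ρ[u/v](ρ[z/u](σ[v='p'](S)))) → 2
  (ρ[z/v](S) − π[z,y,u](ρ[u/v](ρ[z/u](σ[v='p'](S))))) → 3
E2 stepwise |·|:
  S → 3
  ρ[z/v](S) → 3
  S → 3
  σ[v='p'](S) → 2
  ρ[z/u](σ[v='p'](S)) → 2
  ρ[u/v](ρ[z/u](σ[v='p'](S))) → 2
  π[z,y,u](ρ[u/v](ρ[z/u](σ[v='p'](S)))) → 2
  (ρ[z/v](S) ∪ π[z,y,u](ρ[u/v](ρ[z/u](σ[v='p'](S))))) → 5

E1 result:
z | y | u
p | p | r
p | q | s
t | t | t
E2 result:
z | y | u
p | p | r
p | q | s
r | p | p
s | q | p
t | t | t
Witness: ('r', 'p', 'p') appears 0× in E1 but 1× in E2.

no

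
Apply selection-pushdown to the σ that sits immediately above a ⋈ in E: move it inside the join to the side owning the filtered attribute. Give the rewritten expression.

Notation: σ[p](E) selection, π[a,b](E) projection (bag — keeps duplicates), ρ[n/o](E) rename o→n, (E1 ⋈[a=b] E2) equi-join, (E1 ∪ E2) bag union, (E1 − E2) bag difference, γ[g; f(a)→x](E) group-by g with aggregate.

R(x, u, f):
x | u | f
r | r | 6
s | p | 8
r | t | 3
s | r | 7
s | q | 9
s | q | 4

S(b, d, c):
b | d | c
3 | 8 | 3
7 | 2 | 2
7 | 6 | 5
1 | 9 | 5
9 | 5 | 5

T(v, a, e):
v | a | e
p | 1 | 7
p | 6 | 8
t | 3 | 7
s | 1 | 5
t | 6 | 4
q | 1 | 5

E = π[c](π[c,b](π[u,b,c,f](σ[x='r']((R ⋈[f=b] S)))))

σ filters on x, owned by the left side.
E' = π[c](π[c,b](π[u,b,c,f]((σ[x='r'](R) ⋈[f=b] S))))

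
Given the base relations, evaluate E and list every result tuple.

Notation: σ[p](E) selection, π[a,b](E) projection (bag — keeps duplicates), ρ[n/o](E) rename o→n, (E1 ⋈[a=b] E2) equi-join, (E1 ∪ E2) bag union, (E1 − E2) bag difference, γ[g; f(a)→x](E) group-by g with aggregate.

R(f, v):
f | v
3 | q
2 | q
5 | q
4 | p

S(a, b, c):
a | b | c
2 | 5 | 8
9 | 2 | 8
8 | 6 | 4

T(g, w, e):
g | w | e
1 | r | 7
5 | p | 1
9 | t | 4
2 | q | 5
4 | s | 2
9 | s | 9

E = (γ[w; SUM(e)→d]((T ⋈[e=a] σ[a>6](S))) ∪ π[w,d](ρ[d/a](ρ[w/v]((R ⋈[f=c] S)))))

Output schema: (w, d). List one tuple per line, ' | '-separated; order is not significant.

Row counts bottom-up:
  T → 6
  S → 3
  σ[a>6](S) → 2
  (T ⋈[e=a] σ[a>6](S)) → 1
  γ[w; SUM(e)→d]((T ⋈[e=a] σ[a>6](S))) → 1
  R → 4
  S → 3
  (R ⋈[f=c] S) → 1
  ρ[w/v]((R ⋈[f=c] S)) → 1
  ρ[d/a](ρ[w/v]((R ⋈[f=c] S))) → 1
  π[w,d](ρ[d/a](ρ[w/v]((R ⋈[f=c] S)))) → 1
  (γ[w; SUM(e)→d]((T ⋈[e=a] σ[a>6](S))) ∪ π[w,d](ρ[d/a](ρ[w/v]((R ⋈[f=c] S))))) → 2

== RESULT ==
w | d
p | 8
s | 9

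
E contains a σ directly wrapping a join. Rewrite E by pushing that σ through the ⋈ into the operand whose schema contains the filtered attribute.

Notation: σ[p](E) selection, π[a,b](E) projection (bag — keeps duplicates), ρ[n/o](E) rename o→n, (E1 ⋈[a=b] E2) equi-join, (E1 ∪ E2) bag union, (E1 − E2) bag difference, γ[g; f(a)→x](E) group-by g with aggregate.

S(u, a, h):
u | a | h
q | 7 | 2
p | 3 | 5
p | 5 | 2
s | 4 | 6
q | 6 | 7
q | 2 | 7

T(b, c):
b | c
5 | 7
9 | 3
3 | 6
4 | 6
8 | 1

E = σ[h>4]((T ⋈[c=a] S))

σ filters on h, owned by the right side.
E' = (T ⋈[c=a] σ[h>4](S))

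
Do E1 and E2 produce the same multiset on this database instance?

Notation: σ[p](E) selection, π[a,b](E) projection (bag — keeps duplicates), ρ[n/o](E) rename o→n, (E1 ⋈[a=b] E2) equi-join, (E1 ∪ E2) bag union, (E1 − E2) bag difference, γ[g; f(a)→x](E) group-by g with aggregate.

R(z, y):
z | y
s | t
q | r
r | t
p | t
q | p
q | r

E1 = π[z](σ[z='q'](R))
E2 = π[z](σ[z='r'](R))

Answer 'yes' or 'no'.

E1 per-node cardinality:
  R → 6
  σ[z='q'](R) → 3
  π[z](σ[z='q'](R)) → 3
E2 per-node cardinality:
  R → 6
  σ[z='r'](R) → 1
  π[z](σ[z='r'](R)) → 1

E1 result:
z
q
q
q
E2 result:
z
r
Witness: ('q',) appears 3× in E1 but 0× in E2.

no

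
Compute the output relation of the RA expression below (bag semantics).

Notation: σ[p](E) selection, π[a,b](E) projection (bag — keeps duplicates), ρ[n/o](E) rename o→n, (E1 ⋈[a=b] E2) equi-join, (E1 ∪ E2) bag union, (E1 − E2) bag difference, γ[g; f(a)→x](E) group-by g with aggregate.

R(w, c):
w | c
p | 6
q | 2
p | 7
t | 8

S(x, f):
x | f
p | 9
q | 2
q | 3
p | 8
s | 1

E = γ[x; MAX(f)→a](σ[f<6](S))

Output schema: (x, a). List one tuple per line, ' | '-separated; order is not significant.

Subexpression sizes:
  S → 5
  σ[f<6](S) → 3
  γ[x; MAX(f)→a](σ[f<6](S)) → 2

== RESULT ==
x | a
q | 3
s | 1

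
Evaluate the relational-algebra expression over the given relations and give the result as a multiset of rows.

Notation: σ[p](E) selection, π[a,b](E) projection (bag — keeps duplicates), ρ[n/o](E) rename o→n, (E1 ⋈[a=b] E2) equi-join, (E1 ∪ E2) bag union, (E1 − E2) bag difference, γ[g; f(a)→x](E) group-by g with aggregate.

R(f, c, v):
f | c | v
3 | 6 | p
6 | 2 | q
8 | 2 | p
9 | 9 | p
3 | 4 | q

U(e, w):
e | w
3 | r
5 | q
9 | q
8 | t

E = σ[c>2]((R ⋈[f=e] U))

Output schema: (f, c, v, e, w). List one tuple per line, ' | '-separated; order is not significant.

Stepwise |·|:
  R → 5
  U → 4
  (R ⋈[f=e] U) → 4
  σ[c>2]((R ⋈[f=e] U)) → 3

== RESULT ==
f | c | v | e | w
3 | 4 | q | 3 | r
3 | 6 | p | 3 | r
9 | 9 | p | 9 | q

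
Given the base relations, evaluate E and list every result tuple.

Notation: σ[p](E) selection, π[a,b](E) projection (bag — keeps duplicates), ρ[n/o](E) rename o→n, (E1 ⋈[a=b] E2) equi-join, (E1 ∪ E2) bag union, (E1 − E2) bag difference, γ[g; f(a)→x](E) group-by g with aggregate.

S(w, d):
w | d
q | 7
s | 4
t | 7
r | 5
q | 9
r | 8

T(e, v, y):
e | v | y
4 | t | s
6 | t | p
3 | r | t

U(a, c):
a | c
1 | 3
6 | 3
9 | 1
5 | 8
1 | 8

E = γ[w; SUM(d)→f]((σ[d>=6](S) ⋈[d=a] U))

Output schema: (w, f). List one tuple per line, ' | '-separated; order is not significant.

Per-node cardinality:
  S → 6
  σ[d>=6](S) → 4
  U → 5
  (σ[d>=6](S) ⋈[d=a] U) → 1
  γ[w; SUM(d)→f]((σ[d>=6](S) ⋈[d=a] U)) → 1

== RESULT ==
w | f
q | 9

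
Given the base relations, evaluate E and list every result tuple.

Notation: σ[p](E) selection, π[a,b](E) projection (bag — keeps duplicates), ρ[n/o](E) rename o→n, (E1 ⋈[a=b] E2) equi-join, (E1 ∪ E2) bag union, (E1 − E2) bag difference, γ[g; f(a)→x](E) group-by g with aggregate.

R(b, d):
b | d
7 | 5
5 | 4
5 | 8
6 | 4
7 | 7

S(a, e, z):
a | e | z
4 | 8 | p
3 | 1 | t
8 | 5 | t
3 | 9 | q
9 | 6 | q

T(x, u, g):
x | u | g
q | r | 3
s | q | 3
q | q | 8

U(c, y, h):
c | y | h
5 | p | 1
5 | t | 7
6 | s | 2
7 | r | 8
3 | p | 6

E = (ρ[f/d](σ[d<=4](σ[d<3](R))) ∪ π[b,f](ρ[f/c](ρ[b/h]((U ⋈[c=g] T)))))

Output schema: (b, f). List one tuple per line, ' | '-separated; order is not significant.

Stepwise |·|:
  R → 5
  σ[d<3](R) → 0
  σ[d<=4](σ[d<3](R)) → 0
  ρ[f/d](σ[d<=4](σ[d<3](R))) → 0
  U → 5
  T → 3
  (U ⋈[c=g] T) → 2
  ρ[b/h]((U ⋈[c=g] T)) → 2
  ρ[f/c](ρ[b/h]((U ⋈[c=g] T))) → 2
  π[b,f](ρ[f/c](ρ[b/h]((U ⋈[c=g] T)))) → 2
  (ρ[f/d](σ[d<=4](σ[d<3](R))) ∪ π[b,f](ρ[f/c](ρ[b/h]((U ⋈[c=g] T))))) → 2

== RESULT ==
b | f
6 | 3
6 | 3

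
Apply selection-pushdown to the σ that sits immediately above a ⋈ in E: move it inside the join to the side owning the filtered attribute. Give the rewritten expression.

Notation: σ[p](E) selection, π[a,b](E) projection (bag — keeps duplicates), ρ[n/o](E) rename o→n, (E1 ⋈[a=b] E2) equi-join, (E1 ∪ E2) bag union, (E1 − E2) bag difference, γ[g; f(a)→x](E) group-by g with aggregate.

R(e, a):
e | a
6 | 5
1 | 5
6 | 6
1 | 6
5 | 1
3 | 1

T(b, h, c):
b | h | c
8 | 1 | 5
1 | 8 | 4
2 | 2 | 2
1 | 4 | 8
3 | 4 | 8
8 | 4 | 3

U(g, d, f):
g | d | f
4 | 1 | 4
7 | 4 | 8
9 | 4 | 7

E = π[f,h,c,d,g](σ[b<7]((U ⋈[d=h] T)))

σ filters on b, owned by the right side.
E' = π[f,h,c,d,g]((U ⋈[d=h] σ[b<7](T)))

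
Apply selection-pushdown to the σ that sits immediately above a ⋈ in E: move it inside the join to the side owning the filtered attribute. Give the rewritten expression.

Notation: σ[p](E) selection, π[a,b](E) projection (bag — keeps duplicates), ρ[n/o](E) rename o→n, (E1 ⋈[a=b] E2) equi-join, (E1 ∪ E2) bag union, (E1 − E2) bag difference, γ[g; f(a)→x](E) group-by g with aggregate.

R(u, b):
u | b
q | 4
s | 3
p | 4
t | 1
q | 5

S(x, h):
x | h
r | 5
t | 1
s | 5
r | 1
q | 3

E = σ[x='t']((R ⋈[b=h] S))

σ filters on x, owned by the right side.
E' = (R ⋈[b=h] σ[x='t'](S))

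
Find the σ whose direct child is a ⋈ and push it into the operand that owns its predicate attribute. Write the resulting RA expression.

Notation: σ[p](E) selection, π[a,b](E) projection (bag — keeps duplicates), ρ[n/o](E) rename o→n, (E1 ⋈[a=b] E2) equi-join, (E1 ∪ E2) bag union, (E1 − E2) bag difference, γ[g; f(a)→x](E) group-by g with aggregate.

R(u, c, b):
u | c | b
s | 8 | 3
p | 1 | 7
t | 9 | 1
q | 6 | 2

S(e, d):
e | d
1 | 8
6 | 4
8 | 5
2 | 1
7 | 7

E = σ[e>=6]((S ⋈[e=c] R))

σ filters on e, owned by the left side.
E' = (σ[e>=6](S) ⋈[e=c] R)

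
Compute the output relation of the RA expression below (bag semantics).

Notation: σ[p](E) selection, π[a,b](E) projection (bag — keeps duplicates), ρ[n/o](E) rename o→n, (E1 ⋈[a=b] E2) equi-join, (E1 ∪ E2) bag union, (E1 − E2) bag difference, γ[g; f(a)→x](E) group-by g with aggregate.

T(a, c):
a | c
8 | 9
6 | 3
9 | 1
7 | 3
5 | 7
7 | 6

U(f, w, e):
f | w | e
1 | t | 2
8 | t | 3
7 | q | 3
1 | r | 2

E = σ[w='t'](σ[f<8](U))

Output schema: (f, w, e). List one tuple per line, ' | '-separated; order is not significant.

Row counts bottom-up:
  U → 4
  σ[f<8](U) → 3
  σ[w='t'](σ[f<8](U)) → 1

== RESULT ==
f | w | e
1 | t | 2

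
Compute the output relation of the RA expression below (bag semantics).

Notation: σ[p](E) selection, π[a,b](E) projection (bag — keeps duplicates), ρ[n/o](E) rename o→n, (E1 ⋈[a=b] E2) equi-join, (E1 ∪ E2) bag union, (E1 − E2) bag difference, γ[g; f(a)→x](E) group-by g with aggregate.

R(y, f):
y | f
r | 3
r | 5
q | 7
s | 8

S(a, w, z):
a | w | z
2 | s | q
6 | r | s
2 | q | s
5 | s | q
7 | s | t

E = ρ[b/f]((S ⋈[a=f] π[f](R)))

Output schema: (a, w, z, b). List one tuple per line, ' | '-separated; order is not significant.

Per-node cardinality:
  S → 5
  R → 4
  π[f](R) → 4
  (S ⋈[a=f] π[f](R)) → 2
  ρ[b/f]((S ⋈[a=f] π[f](R))) → 2

== RESULT ==
a | w | z | b
5 | s | q | 5
7 | s | t | 7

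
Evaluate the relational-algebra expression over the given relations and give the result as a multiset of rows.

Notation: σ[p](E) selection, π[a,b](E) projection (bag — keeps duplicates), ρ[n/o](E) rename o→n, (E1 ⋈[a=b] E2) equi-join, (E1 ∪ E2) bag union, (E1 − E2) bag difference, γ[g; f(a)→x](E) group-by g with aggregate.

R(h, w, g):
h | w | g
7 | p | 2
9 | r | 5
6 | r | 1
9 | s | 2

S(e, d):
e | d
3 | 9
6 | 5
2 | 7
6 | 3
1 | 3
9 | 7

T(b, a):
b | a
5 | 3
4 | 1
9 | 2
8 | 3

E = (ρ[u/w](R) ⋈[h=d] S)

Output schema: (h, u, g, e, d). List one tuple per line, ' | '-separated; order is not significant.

Row counts bottom-up:
  R → 4
  ρ[u/w](R) → 4
  S → 6
  (ρ[u/w](R) ⋈[h=d] S) → 4

== RESULT ==
h | u | g | e | d
7 | p | 2 | 2 | 7
7 | p | 2 | 9 | 7
9 | r | 5 | 3 | 9
9 | s | 2 | 3 | 9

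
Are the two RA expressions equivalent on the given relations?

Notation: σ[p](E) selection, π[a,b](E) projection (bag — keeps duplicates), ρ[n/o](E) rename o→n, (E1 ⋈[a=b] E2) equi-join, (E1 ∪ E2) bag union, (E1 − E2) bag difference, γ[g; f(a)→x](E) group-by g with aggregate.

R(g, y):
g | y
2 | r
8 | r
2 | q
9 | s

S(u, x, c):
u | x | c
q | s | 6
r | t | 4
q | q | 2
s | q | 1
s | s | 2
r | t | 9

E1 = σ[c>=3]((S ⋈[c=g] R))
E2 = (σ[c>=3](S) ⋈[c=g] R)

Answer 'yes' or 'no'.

E1 subexpression sizes:
  S → 6
  R → 4
  (S ⋈[c=g] R) → 5
  σ[c>=3]((S ⋈[c=g] R)) → 1
E2 subexpression sizes:
  S → 6
  σ[c>=3](S) → 3
  R → 4
  (σ[c>=3](S) ⋈[c=g] R) → 1

E1 and E2 produce the same multiset:
u | x | c | g | y
r | t | 9 | 9 | s

yes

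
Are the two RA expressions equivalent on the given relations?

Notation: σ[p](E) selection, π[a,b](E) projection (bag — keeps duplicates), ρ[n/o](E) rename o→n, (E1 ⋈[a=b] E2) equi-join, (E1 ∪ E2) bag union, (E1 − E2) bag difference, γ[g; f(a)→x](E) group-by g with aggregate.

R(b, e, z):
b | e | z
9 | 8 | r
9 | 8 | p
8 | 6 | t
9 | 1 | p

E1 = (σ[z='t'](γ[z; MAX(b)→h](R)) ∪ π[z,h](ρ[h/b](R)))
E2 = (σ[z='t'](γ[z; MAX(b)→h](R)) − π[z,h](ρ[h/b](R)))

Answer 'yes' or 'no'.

E1 per-node cardinality:
  R → 4
  γ[z; MAX(b)→h](R) → 3
  σ[z='t'](γ[z; MAX(b)→h](R)) → 1
  R → 4
  ρ[h/b](R) → 4
  π[z,h](ρ[h/b](R)) → 4
  (σ[z='t'](γ[z; MAX(b)→h](R)) ∪ π[z,h](ρ[h/b](R))) → 5
E2 per-node cardinality:
  R → 4
  γ[z; MAX(b)→h](R) → 3
  σ[z='t'](γ[z; MAX(b)→h](R)) → 1
  R → 4
  ρ[h/b](R) → 4
  π[z,h](ρ[h/b](R)) → 4
  (σ[z='t'](γ[z; MAX(b)→h](R)) − π[z,h](ρ[h/b](R))) → 0

E1 result:
z | h
p | 9
p | 9
r | 9
t | 8
t | 8
E2 result:
z | h
(0 rows)
Witness: ('p', 9) appears 2× in E1 but 0× in E2.

no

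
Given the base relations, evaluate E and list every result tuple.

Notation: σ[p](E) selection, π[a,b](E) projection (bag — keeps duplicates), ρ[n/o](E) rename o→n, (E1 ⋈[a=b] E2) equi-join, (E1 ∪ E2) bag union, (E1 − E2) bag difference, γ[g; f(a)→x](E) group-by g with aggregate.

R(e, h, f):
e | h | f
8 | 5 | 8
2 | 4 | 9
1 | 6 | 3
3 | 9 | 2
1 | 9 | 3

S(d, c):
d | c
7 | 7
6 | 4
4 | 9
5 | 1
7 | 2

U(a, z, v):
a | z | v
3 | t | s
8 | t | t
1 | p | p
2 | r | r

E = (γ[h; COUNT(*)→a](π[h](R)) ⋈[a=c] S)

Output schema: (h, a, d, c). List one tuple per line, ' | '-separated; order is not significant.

Row counts bottom-up:
  R → 5
  π[h](R) → 5
  γ[h; COUNT(*)→a](π[h](R)) → 4
  S → 5
  (γ[h; COUNT(*)→a](π[h](R)) ⋈[a=c] S) → 4

== RESULT ==
h | a | d | c
4 | 1 | 5 | 1
5 | 1 | 5 | 1
6 | 1 | 5 | 1
9 | 2 | 7 | 2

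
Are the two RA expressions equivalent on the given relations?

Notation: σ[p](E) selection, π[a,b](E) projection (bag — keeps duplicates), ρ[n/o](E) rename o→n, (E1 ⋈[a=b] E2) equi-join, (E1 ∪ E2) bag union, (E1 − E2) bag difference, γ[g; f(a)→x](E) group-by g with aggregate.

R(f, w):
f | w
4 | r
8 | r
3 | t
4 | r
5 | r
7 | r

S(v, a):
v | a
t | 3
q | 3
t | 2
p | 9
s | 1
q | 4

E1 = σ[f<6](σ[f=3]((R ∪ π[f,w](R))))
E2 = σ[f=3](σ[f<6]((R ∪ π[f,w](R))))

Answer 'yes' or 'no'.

E1 per-node cardinality:
  R → 6
  R → 6
  π[f,w](R) → 6
  (R ∪ π[f,w](R)) → 12
  σ[f=3]((R ∪ π[f,w](R))) → 2
  σ[f<6](σ[f=3]((R ∪ π[f,w](R)))) → 2
E2 per-node cardinality:
  R → 6
  R → 6
  π[f,w](R) → 6
  (R ∪ π[f,w](R)) → 12
  σ[f<6]((R ∪ π[f,w](R))) → 8
  σ[f=3](σ[f<6]((R ∪ π[f,w](R)))) → 2

E1 and E2 produce the same multiset:
f | w
3 | t
3 | t

yes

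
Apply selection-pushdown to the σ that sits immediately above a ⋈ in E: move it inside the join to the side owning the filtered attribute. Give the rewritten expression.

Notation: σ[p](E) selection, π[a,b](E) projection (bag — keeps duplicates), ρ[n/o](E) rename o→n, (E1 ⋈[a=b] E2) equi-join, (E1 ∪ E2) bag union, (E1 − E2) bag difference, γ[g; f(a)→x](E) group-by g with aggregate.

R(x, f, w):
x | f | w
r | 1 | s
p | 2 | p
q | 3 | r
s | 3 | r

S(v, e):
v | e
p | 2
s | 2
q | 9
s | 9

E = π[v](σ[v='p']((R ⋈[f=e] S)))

σ filters on v, owned by the right side.
E' = π[v]((R ⋈[f=e] σ[v='p'](S)))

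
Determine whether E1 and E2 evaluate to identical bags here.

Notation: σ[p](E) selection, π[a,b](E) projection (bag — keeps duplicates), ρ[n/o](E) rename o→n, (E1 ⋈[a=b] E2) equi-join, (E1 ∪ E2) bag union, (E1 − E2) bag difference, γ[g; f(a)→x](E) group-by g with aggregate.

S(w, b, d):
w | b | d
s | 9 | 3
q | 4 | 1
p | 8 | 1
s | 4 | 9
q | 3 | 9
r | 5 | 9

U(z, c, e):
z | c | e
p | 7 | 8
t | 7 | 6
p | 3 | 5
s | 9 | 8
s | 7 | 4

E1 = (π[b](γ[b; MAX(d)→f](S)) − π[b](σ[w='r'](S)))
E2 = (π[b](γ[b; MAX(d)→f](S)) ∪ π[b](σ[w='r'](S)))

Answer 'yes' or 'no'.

E1 row counts bottom-up:
  S → 6
  γ[b; MAX(d)→f](S) → 5
  π[b](γ[b; MAX(d)→f](S)) → 5
  S → 6
  σ[w='r'](S) → 1
  π[b](σ[w='r'](S)) → 1
  (π[b](γ[b; MAX(d)→f](S)) − π[b](σ[w='r'](S))) → 4
E2 row counts bottom-up:
  S → 6
  γ[b; MAX(d)→f](S) → 5
  π[b](γ[b; MAX(d)→f](S)) → 5
  S → 6
  σ[w='r'](S) → 1
  π[b](σ[w='r'](S)) → 1
  (π[b](γ[b; MAX(d)→f](S)) ∪ π[b](σ[w='r'](S))) → 6

E1 result:
b
3
4
8
9
E2 result:
b
3
4
5
5
8
9
Witness: (5,) appears 0× in E1 but 2× in E2.

no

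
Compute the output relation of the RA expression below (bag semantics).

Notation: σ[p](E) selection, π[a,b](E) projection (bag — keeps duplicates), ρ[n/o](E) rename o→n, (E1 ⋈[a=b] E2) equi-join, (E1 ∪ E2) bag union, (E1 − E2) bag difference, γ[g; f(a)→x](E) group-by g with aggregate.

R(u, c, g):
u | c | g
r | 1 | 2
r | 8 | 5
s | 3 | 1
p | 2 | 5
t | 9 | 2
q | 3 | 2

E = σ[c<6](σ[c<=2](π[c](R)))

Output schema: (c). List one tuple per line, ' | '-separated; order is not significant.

Subexpression sizes:
  R → 6
  π[c](R) → 6
  σ[c<=2](π[c](R)) → 2
  σ[c<6](σ[c<=2](π[c](R))) → 2

== RESULT ==
c
1
2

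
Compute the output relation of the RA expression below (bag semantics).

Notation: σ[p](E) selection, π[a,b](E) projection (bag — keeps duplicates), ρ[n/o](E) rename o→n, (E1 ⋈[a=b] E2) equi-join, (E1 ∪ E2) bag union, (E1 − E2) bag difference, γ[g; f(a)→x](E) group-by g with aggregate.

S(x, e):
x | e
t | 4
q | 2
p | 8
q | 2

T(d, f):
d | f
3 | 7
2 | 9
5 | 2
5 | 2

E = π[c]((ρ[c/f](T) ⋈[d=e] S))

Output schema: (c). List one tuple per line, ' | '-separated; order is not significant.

Stepwise |·|:
  T → 4
  ρ[c/f](T) → 4
  S → 4
  (ρ[c/f](T) ⋈[d=e] S) → 2
  π[c]((ρ[c/f](T) ⋈[d=e] S)) → 2

== RESULT ==
c
9
9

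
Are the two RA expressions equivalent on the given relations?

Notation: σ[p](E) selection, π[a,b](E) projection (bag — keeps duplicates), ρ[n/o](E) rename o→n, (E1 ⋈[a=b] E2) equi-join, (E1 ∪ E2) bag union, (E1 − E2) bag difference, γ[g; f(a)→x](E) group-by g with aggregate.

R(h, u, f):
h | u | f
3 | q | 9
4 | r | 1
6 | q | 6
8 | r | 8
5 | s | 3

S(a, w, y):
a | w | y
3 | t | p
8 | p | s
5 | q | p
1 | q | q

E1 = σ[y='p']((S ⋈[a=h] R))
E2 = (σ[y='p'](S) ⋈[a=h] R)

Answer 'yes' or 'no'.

E1 row counts bottom-up:
  S → 4
  R → 5
  (S ⋈[a=h] R) → 3
  σ[y='p']((S ⋈[a=h] R)) → 2
E2 row counts bottom-up:
  S → 4
  σ[y='p'](S) → 2
  R → 5
  (σ[y='p'](S) ⋈[a=h] R) → 2

E1 and E2 produce the same multiset:
a | w | y | h | u | f
3 | t | p | 3 | q | 9
5 | q | p | 5 | s | 3

yes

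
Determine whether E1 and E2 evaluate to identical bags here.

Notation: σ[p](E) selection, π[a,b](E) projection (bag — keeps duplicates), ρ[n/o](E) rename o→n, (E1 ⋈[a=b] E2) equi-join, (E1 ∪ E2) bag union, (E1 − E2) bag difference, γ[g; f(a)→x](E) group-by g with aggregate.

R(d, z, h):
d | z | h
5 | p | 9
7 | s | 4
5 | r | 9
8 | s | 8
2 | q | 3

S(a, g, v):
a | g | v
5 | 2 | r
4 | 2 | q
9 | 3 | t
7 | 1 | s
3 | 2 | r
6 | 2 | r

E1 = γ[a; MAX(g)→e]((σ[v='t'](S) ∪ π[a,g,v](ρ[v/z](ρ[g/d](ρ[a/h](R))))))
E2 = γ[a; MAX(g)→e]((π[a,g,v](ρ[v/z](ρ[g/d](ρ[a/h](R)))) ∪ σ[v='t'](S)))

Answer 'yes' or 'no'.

E1 row counts bottom-up:
  S → 6
  σ[v='t'](S) → 1
  R → 5
  ρ[a/h](R) → 5
  ρ[g/d](ρ[a/h](R)) → 5
  ρ[v/z](ρ[g/d](ρ[a/h](R))) → 5
  π[a,g,v](ρ[v/z](ρ[g/d](ρ[a/h](R)))) → 5
  (σ[v='t'](S) ∪ π[a,g,v](ρ[v/z](ρ[g/d](ρ[a/h](R))))) → 6
  γ[a; MAX(g)→e]((σ[v='t'](S) ∪ π[a,g,v](ρ[v/z](ρ[g/d](ρ[a/h](R)))))) → 4
E2 row counts bottom-up:
  R → 5
  ρ[a/h](R) → 5
  ρ[g/d](ρ[a/h](R)) → 5
  ρ[v/z](ρ[g/d](ρ[a/h](R))) → 5
  π[a,g,v](ρ[v/z](ρ[g/d](ρ[a/h](R)))) → 5
  S → 6
  σ[v='t'](S) → 1
  (π[a,g,v](ρ[v/z](ρ[g/d](ρ[a/h](R)))) ∪ σ[v='t'](S)) → 6
  γ[a; MAX(g)→e]((π[a,g,v](ρ[v/z](ρ[g/d](ρ[a/h](R)))) ∪ σ[v='t'](S))) → 4

E1 and E2 produce the same multiset:
a | e
3 | 2
4 | 7
8 | 8
9 | 5

yes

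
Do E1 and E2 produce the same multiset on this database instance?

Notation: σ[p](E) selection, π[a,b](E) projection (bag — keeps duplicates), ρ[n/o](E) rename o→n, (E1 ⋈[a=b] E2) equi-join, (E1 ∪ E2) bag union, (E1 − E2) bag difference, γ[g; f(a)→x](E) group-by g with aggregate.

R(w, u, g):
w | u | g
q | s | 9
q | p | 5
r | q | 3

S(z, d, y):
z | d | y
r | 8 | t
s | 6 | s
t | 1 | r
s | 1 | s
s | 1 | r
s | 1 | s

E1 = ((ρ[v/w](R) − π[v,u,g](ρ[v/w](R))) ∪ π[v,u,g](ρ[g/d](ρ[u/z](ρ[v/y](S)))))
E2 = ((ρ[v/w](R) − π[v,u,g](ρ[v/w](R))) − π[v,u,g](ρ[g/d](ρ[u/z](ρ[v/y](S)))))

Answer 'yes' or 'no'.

E1 row counts bottom-up:
  R → 3
  ρ[v/w](R) → 3
  R → 3
  ρ[v/w](R) → 3
  π[v,u,g](ρ[v/w](R)) → 3
  (ρ[v/w](R) − π[v,u,g](ρ[v/w](R))) → 0
  S → 6
  ρ[v/y](S) → 6
  ρ[u/z](ρ[v/y](S)) → 6
  ρ[g/d](ρ[u/z](ρ[v/y](S))) → 6
  π[v,u,g](ρ[g/d](ρ[u/z](ρ[v/y](S)))) → 6
  ((ρ[v/w](R) − π[v,u,g](ρ[v/w](R))) ∪ π[v,u,g](ρ[g/d](ρ[u/z](ρ[v/y](S))))) → 6
E2 row counts bottom-up:
  R → 3
  ρ[v/w](R) → 3
  R → 3
  ρ[v/w](R) → 3
  π[v,u,g](ρ[v/w](R)) → 3
  (ρ[v/w](R) − π[v,u,g](ρ[v/w](R))) → 0
  S → 6
  ρ[v/y](S) → 6
  ρ[u/z](ρ[v/y](S)) → 6
  ρ[g/d](ρ[u/z](ρ[v/y](S))) → 6
  π[v,u,g](ρ[g/d](ρ[u/z](ρ[v/y](S)))) → 6
  ((ρ[v/w](R) − π[v,u,g](ρ[v/w](R))) − π[v,u,g](ρ[g/d](ρ[u/z](ρ[v/y](S))))) → 0

E1 result:
v | u | g
r | s | 1
r | t | 1
s | s | 1
s | s | 1
s | s | 6
t | r | 8
E2 result:
v | u | g
(0 rows)
Witness: ('r', 's', 1) appears 1× in E1 but 0× in E2.

no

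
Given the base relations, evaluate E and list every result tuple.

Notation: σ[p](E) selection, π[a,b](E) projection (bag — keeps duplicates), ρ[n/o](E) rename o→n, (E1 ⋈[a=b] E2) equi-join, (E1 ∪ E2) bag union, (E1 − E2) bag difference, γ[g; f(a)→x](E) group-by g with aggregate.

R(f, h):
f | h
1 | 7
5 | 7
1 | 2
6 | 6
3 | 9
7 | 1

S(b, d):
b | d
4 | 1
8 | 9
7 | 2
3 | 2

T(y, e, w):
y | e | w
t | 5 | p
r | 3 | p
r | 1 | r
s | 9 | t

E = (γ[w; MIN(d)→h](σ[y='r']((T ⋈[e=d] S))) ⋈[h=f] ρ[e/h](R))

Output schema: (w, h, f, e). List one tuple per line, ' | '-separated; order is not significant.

Row counts bottom-up:
  T → 4
  S → 4
  (T ⋈[e=d] S) → 2
  σ[y='r']((T ⋈[e=d] S)) → 1
  γ[w; MIN(d)→h](σ[y='r']((T ⋈[e=d] S))) → 1
  R → 6
  ρ[e/h](R) → 6
  (γ[w; MIN(d)→h](σ[y='r']((T ⋈[e=d] S))) ⋈[h=f] ρ[e/h](R)) → 2

== RESULT ==
w | h | f | e
r | 1 | 1 | 2
r | 1 | 1 | 7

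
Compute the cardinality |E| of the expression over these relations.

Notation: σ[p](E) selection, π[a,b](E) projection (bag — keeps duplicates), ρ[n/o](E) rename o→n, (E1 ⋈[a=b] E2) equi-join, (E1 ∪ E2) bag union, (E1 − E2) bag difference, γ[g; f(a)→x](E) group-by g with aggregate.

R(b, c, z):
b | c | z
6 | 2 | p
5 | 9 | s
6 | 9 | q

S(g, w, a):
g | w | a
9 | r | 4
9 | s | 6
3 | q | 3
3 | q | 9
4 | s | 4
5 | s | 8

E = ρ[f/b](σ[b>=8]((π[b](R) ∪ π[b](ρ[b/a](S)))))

Row counts bottom-up:
  R → 3
  π[b](R) → 3
  S → 6
  ρ[b/a](S) → 6
  π[b](ρ[b/a](S)) → 6
  (π[b](R) ∪ π[b](ρ[b/a](S))) → 9
  σ[b>=8]((π[b](R) ∪ π[b](ρ[b/a](S)))) → 2
  ρ[f/b](σ[b>=8]((π[b](R) ∪ π[b](ρ[b/a](S))))) → 2

|E| = 2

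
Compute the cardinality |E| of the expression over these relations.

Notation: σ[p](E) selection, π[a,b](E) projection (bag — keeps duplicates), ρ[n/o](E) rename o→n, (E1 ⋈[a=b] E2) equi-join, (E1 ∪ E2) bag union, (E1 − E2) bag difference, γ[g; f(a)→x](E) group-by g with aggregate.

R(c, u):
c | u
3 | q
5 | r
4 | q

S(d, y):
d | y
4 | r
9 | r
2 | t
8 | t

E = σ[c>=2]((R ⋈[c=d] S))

Subexpression sizes:
  R → 3
  S → 4
  (R ⋈[c=d] S) → 1
  σ[c>=2]((R ⋈[c=d] S)) → 1

|E| = 1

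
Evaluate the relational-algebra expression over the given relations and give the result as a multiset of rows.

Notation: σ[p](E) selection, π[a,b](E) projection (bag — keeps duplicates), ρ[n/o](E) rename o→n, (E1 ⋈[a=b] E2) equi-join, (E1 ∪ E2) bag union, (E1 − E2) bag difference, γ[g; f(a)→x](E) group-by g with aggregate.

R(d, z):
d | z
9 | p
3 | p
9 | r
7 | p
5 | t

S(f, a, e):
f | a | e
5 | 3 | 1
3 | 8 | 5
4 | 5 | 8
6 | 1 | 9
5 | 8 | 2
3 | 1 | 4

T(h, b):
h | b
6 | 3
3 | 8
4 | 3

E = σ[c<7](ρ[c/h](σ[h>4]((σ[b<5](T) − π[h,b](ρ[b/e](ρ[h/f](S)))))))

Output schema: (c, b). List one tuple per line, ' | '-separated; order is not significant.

Per-node cardinality:
  T → 3
  σ[b<5](T) → 2
  S → 6
  ρ[h/f](S) → 6
  ρ[b/e](ρ[h/f](S)) → 6
  π[h,b](ρ[b/e](ρ[h/f](S))) → 6
  (σ[b<5](T) − π[h,b](ρ[b/e](ρ[h/f](S)))) → 2
  σ[h>4]((σ[b<5](T) − π[h,b](ρ[b/e](ρ[h/f](S))))) → 1
  ρ[c/h](σ[h>4]((σ[b<5](T) − π[h,b](ρ[b/e](ρ[h/f](S)))))) → 1
  σ[c<7](ρ[c/h](σ[h>4]((σ[b<5](T) − π[h,b](ρ[b/e](ρ[h/f](S))))))) → 1

== RESULT ==
c | b
6 | 3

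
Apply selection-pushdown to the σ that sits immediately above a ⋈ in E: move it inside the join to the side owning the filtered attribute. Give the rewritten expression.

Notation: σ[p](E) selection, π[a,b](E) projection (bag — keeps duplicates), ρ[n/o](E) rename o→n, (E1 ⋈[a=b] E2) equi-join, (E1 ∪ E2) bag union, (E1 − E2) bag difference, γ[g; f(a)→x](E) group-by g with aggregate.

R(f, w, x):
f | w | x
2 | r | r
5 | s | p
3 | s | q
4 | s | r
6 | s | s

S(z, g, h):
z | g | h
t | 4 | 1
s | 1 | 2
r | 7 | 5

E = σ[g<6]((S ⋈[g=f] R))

σ filters on g, owned by the left side.
E' = (σ[g<6](S) ⋈[g=f] R)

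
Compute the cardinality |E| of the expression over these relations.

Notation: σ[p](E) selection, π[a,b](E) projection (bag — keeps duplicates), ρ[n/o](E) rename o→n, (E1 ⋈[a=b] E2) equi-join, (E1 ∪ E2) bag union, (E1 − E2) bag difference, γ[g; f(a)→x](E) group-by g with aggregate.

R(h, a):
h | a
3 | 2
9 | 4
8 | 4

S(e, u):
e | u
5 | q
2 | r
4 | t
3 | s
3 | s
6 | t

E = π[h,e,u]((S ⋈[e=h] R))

Row counts bottom-up:
  S → 6
  R → 3
  (S ⋈[e=h] R) → 2
  π[h,e,u]((S ⋈[e=h] R)) → 2

|E| = 2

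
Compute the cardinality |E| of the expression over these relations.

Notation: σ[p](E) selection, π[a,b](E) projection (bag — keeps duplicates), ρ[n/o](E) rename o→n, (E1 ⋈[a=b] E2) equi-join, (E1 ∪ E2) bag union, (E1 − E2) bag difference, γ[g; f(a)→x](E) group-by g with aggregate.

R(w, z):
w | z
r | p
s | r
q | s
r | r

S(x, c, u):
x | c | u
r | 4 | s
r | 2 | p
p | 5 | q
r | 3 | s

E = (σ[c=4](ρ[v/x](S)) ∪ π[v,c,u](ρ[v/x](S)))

Stepwise |·|:
  S → 4
  ρ[v/x](S) → 4
  σ[c=4](ρ[v/x](S)) → 1
  S → 4
  ρ[v/x](S) → 4
  π[v,c,u](ρ[v/x](S)) → 4
  (σ[c=4](ρ[v/x](S)) ∪ π[v,c,u](ρ[v/x](S))) → 5

|E| = 5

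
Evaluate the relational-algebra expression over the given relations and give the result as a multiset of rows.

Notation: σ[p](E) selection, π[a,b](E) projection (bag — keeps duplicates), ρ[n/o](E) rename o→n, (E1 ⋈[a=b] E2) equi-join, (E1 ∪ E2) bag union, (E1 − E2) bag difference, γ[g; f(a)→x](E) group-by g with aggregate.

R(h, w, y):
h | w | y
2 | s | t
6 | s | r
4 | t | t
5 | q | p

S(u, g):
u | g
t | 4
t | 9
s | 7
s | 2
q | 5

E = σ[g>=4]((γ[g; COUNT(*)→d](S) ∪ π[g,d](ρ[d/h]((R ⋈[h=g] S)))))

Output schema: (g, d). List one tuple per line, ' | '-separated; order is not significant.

Subexpression sizes:
  S → 5
  γ[g; COUNT(*)→d](S) → 5
  R → 4
  S → 5
  (R ⋈[h=g] S) → 3
  ρ[d/h]((R ⋈[h=g] S)) → 3
  π[g,d](ρ[d/h]((R ⋈[h=g] S))) → 3
  (γ[g; COUNT(*)→d](S) ∪ π[g,d](ρ[d/h]((R ⋈[h=g] S)))) → 8
  σ[g>=4]((γ[g; COUNT(*)→d](S) ∪ π[g,d](ρ[d/h]((R ⋈[h=g] S))))) → 6

== RESULT ==
g | d
4 | 1
4 | 4
5 | 1
5 | 5
7 | 1
9 | 1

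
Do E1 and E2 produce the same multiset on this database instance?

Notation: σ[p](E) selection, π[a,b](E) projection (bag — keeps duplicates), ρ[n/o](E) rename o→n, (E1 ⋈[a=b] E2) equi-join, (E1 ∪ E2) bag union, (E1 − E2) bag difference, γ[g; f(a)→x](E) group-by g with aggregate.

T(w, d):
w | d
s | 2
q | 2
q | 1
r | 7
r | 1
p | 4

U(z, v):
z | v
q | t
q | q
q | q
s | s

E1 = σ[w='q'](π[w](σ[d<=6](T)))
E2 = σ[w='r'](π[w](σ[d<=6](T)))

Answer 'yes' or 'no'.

E1 subexpression sizes:
  T → 6
  σ[d<=6](T) → 5
  π[w](σ[d<=6](T)) → 5
  σ[w='q'](π[w](σ[d<=6](T))) → 2
E2 subexpression sizes:
  T → 6
  σ[d<=6](T) → 5
  π[w](σ[d<=6](T)) → 5
  σ[w='r'](π[w](σ[d<=6](T))) → 1

E1 result:
w
q
q
E2 result:
w
r
Witness: ('q',) appears 2× in E1 but 0× in E2.

no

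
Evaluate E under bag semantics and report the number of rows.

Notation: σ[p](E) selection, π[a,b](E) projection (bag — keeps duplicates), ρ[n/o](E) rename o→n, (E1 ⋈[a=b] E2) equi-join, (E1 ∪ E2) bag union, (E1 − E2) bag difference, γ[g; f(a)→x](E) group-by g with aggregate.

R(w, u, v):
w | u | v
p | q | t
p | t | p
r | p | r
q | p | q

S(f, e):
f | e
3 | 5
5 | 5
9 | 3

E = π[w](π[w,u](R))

Row counts bottom-up:
  R → 4
  π[w,u](R) → 4
  π[w](π[w,u](R)) → 4

|E| = 4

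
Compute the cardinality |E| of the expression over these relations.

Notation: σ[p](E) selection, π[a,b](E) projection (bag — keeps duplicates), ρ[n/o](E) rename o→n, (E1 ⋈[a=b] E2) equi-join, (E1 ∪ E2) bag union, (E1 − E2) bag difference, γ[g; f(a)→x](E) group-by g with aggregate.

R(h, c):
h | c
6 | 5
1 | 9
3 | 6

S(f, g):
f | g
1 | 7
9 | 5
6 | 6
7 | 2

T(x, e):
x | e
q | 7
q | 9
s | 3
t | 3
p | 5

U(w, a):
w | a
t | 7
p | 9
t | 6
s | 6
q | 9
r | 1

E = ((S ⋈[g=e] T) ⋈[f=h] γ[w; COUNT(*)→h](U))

Row counts bottom-up:
  S → 4
  T → 5
  (S ⋈[g=e] T) → 2
  U → 6
  γ[w; COUNT(*)→h](U) → 5
  ((S ⋈[g=e] T) ⋈[f=h] γ[w; COUNT(*)→h](U)) → 4

|E| = 4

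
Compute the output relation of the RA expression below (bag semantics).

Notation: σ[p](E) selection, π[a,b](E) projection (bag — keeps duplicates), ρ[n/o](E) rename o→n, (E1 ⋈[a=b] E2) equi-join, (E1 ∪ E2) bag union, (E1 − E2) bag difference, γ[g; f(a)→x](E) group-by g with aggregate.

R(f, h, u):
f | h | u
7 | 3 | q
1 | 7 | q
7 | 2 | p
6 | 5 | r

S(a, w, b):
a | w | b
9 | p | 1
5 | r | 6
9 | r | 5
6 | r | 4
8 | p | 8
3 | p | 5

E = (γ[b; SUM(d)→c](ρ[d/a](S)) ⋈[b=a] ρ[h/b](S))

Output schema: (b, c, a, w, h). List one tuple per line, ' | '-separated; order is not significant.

Per-node cardinality:
  S → 6
  ρ[d/a](S) → 6
  γ[b; SUM(d)→c](ρ[d/a](S)) → 5
  S → 6
  ρ[h/b](S) → 6
  (γ[b; SUM(d)→c](ρ[d/a](S)) ⋈[b=a] ρ[h/b](S)) → 3

== RESULT ==
b | c | a | w | h
5 | 12 | 5 | r | 6
6 | 5 | 6 | r | 4
8 | 8 | 8 | p | 8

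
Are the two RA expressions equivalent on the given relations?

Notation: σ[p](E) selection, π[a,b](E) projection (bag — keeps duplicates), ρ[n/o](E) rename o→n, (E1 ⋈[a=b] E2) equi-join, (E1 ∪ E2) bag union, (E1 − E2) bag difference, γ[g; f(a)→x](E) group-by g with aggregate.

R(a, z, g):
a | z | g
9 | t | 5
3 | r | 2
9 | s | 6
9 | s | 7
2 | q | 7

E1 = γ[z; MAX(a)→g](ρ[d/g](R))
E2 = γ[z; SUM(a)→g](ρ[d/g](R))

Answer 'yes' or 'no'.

E1 subexpression sizes:
  R → 5
  ρ[d/g](R) → 5
  γ[z; MAX(a)→g](ρ[d/g](R)) → 4
E2 subexpression sizes:
  R → 5
  ρ[d/g](R) → 5
  γ[z; SUM(a)→g](ρ[d/g](R)) → 4

E1 result:
z | g
q | 2
r | 3
s | 9
t | 9
E2 result:
z | g
q | 2
r | 3
s | 18
t | 9
Witness: ('s', 9) appears 1× in E1 but 0× in E2.

no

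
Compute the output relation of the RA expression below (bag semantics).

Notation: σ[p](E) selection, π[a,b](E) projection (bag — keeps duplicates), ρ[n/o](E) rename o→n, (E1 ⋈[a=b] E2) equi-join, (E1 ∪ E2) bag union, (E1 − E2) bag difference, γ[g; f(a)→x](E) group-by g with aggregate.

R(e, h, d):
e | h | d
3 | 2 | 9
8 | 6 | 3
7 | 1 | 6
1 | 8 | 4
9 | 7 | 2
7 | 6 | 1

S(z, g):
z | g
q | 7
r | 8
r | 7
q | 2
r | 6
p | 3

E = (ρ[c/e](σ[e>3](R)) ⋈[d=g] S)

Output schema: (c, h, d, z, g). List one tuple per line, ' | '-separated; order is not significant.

Per-node cardinality:
  R → 6
  σ[e>3](R) → 4
  ρ[c/e](σ[e>3](R)) → 4
  S → 6
  (ρ[c/e](σ[e>3](R)) ⋈[d=g] S) → 3

== RESULT ==
c | h | d | z | g
7 | 1 | 6 | r | 6
8 | 6 | 3 | p | 3
9 | 7 | 2 | q | 2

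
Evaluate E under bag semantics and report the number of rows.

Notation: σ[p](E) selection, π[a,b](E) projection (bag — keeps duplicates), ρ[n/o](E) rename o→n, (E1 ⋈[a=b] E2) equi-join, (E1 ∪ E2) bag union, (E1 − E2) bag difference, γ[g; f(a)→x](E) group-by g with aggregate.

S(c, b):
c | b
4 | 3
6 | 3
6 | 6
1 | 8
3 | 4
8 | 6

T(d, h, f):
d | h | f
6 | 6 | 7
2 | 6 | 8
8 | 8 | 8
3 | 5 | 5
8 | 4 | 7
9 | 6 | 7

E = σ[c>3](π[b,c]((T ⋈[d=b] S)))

Per-node cardinality:
  T → 6
  S → 6
  (T ⋈[d=b] S) → 6
  π[b,c]((T ⋈[d=b] S)) → 6
  σ[c>3](π[b,c]((T ⋈[d=b] S))) → 4

|E| = 4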